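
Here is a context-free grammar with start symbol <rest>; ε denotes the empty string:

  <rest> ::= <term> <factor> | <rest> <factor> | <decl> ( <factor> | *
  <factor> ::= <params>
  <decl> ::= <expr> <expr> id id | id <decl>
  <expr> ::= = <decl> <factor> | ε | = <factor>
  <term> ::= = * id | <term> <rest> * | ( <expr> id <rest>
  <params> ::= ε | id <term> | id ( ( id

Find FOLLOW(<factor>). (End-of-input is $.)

In <rest> ::= <term> <factor>: <factor> is at the end, add FOLLOW(<rest>) = { $, (, *, =, id }.
In <rest> ::= <rest> <factor>: <factor> is at the end, add FOLLOW(<rest>) = { $, (, *, =, id }.
In <rest> ::= <decl> ( <factor>: <factor> is at the end, add FOLLOW(<rest>) = { $, (, *, =, id }.
In <expr> ::= = <decl> <factor>: <factor> is at the end, add FOLLOW(<expr>) = { =, id }.
In <expr> ::= = <factor>: <factor> is at the end, add FOLLOW(<expr>) = { =, id }.
Union: FOLLOW(<factor>) = { $, (, *, =, id }.

{ $, (, *, =, id }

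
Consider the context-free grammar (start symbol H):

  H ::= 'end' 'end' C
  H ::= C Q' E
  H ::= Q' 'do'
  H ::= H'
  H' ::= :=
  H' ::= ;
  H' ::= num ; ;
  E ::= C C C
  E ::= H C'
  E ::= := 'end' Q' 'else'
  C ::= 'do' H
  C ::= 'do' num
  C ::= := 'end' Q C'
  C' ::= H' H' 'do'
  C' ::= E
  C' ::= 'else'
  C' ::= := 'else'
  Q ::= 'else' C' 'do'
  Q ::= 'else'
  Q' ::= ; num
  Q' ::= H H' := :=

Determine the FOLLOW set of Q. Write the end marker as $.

In C ::= := 'end' Q C': add FIRST(C') = { 'do', 'else', 'end', :=, ;, num }.
Union: FOLLOW(Q) = { 'do', 'else', 'end', :=, ;, num }.

{ 'do', 'else', 'end', :=, ;, num }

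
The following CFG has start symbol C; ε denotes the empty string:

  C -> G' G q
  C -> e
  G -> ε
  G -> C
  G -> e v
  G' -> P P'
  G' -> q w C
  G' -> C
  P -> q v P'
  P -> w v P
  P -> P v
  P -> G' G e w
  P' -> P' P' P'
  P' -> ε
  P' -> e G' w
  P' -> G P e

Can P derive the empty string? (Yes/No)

Nullable nonterminals: G, P'.
No production of P has an RHS whose symbols are all nullable, so P is not nullable.

No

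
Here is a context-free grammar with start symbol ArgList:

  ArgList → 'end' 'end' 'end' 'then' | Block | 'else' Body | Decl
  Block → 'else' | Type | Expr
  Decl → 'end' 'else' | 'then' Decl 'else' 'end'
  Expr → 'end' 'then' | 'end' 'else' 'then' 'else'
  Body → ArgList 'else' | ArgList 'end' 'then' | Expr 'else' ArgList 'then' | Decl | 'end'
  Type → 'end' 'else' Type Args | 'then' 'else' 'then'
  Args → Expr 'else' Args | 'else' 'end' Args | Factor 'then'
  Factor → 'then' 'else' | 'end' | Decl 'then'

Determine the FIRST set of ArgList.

ArgList → 'end' 'end' 'end' 'then' contributes {'end'}.
From ArgList → Block: add FIRST(Block) = { 'else', 'end', 'then' }.
ArgList → 'else' Body contributes {'else'}.
From ArgList → Decl: add FIRST(Decl) = { 'end', 'then' }.
Union: FIRST(ArgList) = { 'else', 'end', 'then' }.

{ 'else', 'end', 'then' }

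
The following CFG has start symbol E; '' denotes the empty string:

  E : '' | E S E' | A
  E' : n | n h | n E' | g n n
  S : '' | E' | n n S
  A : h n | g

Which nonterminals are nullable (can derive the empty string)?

{ E, S }

Directly nullable (have an ''-production): E, S.
No other nonterminal has a production whose RHS symbols are all nullable.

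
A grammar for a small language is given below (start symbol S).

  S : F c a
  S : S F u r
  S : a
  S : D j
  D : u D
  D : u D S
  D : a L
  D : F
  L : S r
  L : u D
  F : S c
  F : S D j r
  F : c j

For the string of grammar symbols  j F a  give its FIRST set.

j is a terminal; add {j} and stop.

{ j }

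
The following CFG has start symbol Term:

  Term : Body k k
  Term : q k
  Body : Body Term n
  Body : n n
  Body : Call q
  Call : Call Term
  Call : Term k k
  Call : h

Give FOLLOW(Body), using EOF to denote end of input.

{ h, k, n, q }

In Term : Body k k: add FIRST(k k) = { k }.
In Body : Body Term n: add FIRST(Term n) = { h, n, q }.
Union: FOLLOW(Body) = { h, k, n, q }.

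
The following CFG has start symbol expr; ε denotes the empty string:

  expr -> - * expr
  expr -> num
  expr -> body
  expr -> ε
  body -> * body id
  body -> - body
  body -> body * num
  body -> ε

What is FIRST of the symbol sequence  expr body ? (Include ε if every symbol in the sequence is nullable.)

{ *, -, num, ε }

Add FIRST(expr)\{ε} = { *, -, num }; expr is nullable, continue.
Add FIRST(body)\{ε} = { *, - }; body is nullable, continue.
Every symbol is nullable, so include ε.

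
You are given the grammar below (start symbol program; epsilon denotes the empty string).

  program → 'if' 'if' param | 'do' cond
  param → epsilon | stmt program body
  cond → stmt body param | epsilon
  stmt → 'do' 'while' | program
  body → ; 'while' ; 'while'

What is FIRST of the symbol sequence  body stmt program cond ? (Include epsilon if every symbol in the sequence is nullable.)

Add FIRST(body) = { ; }; body is not nullable, stop.

{ ; }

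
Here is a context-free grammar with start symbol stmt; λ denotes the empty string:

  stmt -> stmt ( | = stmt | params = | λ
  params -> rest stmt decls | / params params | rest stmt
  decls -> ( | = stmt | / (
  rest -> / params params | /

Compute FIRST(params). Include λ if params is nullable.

{ / }

From params -> rest stmt decls: add FIRST(rest) = { / }.
params -> / params params contributes {/}.
From params -> rest stmt: add FIRST(rest) = { / }.
Union: FIRST(params) = { / }.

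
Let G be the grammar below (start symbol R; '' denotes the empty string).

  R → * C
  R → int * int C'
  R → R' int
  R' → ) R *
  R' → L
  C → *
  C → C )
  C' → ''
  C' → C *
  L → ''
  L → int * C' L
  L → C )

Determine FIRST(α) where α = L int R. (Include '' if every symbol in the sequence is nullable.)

{ *, int }

Add FIRST(L)\{''} = { *, int }; L is nullable, continue.
int is a terminal; add {int} and stop.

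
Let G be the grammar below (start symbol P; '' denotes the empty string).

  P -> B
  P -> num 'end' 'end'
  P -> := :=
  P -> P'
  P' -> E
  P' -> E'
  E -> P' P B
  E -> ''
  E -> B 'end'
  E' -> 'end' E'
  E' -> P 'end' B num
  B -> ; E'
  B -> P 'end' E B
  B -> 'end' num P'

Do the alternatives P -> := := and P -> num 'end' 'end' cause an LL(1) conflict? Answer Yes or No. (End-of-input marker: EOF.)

FIRST(:= :=) = { := } and FIRST(num 'end' 'end') = { num }.
The FIRST sets are disjoint and neither alternative is nullable — no conflict.

No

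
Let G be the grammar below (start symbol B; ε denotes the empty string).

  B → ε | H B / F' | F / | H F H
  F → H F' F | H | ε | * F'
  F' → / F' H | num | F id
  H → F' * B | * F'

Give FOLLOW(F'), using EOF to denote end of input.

{ EOF, *, /, id, num }

In B → H B / F': F' is at the end, add FOLLOW(B) = { EOF, *, /, id, num }.
In F → H F' F: add FIRST(F)\{ε} = { *, /, id, num }.
  Since F is nullable, also add FOLLOW(F) = { *, /, id, num }.
In F → * F': F' is at the end, add FOLLOW(F) = { *, /, id, num }.
In F' → / F' H: add FIRST(H) = { *, /, id, num }.
In H → F' * B: add FIRST(* B) = { * }.
In H → * F': F' is at the end, add FOLLOW(H) = { EOF, *, /, id, num }.
Union: FOLLOW(F') = { EOF, *, /, id, num }.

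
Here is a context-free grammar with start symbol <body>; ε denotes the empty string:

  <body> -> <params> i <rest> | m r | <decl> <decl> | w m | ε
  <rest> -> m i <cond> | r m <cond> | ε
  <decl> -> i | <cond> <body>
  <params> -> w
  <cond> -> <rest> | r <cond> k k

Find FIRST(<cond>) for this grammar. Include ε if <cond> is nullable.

From <cond> -> <rest>: add FIRST(<rest>) = { m, r, ε } (including ε since <rest> is nullable).
<cond> -> r <cond> k k contributes {r}.
Union: FIRST(<cond>) = { m, r, ε }.

{ m, r, ε }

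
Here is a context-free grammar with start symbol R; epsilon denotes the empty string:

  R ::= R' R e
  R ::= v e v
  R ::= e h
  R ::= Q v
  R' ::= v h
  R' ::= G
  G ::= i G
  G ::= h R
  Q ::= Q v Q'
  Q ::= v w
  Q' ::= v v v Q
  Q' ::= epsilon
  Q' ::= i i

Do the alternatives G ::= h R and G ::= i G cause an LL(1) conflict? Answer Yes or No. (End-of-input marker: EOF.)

No

FIRST(h R) = { h } and FIRST(i G) = { i }.
The FIRST sets are disjoint and neither alternative is nullable — no conflict.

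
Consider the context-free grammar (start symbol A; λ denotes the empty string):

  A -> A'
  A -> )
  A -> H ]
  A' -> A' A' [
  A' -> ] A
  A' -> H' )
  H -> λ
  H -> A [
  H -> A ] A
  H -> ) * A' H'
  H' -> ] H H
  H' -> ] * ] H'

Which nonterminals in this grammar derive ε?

Directly nullable (have an λ-production): H.
No other nonterminal has a production whose RHS symbols are all nullable.

{ H }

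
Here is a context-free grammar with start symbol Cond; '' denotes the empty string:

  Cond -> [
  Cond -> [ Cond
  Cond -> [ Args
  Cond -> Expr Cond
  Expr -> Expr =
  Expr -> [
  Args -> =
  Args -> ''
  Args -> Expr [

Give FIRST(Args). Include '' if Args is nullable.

Args -> = contributes {=}.
Args -> '' contributes ''.
From Args -> Expr [: add FIRST(Expr) = { [ }.
Union: FIRST(Args) = { =, [, '' }.

{ =, [, '' }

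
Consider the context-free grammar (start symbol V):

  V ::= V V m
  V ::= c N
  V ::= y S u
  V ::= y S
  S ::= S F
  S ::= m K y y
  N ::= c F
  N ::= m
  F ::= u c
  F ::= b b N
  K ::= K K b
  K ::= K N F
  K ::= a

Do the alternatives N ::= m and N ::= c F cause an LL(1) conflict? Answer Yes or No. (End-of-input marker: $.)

FIRST(m) = { m } and FIRST(c F) = { c }.
The FIRST sets are disjoint and neither alternative is nullable — no conflict.

No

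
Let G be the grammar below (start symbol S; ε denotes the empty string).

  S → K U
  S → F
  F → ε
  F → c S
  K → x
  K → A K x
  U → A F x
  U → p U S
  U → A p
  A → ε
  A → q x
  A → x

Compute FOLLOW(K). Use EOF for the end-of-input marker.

{ c, p, q, x }

In S → K U: add FIRST(U) = { c, p, q, x }.
In K → A K x: add FIRST(x) = { x }.
Union: FOLLOW(K) = { c, p, q, x }.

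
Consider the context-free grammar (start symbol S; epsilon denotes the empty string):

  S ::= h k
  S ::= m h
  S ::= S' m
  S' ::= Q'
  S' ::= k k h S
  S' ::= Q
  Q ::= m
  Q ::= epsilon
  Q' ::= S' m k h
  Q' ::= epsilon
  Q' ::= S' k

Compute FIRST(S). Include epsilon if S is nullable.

{ h, k, m }

S ::= h k contributes {h}.
S ::= m h contributes {m}.
From S ::= S' m: S' nullable, take FIRST(S') ∪ {m} = { k, m }.
Union: FIRST(S) = { h, k, m }.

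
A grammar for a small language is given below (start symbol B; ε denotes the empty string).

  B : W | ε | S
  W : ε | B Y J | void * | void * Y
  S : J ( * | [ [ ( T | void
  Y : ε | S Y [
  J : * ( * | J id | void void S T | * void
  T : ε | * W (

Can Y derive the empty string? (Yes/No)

Y has an ε-production, so Y ⇒ ε.

Yes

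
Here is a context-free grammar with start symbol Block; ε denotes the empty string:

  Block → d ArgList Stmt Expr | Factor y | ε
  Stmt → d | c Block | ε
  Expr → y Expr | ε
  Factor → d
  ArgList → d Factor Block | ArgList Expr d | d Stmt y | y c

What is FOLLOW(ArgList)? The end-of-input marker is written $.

In Block → d ArgList Stmt Expr: add FIRST(Stmt Expr)\{ε} = { c, d, y }.
  Since Stmt Expr is nullable, also add FOLLOW(Block) = { $, c, d, y }.
In ArgList → ArgList Expr d: add FIRST(Expr d) = { d, y }.
Union: FOLLOW(ArgList) = { $, c, d, y }.

{ $, c, d, y }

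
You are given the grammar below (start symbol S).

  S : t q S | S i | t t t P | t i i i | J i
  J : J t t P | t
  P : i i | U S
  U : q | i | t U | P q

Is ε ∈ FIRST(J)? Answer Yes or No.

No

No nonterminal in this grammar is nullable.
No production of J has an RHS whose symbols are all nullable, so J is not nullable.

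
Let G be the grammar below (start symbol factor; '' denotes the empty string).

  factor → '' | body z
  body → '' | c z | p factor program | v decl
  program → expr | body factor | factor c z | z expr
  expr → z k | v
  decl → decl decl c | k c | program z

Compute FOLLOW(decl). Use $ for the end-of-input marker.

{ c, k, p, v, z }

In body → v decl: decl is at the end, add FOLLOW(body) = { c, p, v, z }.
In decl → decl decl c: add FIRST(decl c) = { c, k, p, v, z }.
In decl → decl decl c: add FIRST(c) = { c }.
Union: FOLLOW(decl) = { c, k, p, v, z }.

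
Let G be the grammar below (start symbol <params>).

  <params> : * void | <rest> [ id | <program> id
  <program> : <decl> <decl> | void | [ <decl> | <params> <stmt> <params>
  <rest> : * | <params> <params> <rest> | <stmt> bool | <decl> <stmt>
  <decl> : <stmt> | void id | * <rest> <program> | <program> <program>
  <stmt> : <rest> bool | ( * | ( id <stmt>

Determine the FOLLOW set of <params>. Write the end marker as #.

<params> is the start symbol, so # ∈ FOLLOW(<params>).
In <program> : <params> <stmt> <params>: add FIRST(<stmt> <params>) = { (, *, [, void }.
In <program> : <params> <stmt> <params>: <params> is at the end, add FOLLOW(<program>) = { (, *, [, id, void }.
In <rest> : <params> <params> <rest>: add FIRST(<params> <rest>) = { (, *, [, void }.
In <rest> : <params> <params> <rest>: add FIRST(<rest>) = { (, *, [, void }.
Union: FOLLOW(<params>) = { #, (, *, [, id, void }.

{ #, (, *, [, id, void }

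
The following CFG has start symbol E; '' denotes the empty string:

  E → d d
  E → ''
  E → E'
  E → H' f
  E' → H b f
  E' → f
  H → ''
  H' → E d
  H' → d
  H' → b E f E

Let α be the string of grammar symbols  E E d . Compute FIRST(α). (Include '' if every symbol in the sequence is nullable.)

{ b, d, f }

Add FIRST(E)\{''} = { b, d, f }; E is nullable, continue.
Add FIRST(E)\{''} = { b, d, f }; E is nullable, continue.
d is a terminal; add {d} and stop.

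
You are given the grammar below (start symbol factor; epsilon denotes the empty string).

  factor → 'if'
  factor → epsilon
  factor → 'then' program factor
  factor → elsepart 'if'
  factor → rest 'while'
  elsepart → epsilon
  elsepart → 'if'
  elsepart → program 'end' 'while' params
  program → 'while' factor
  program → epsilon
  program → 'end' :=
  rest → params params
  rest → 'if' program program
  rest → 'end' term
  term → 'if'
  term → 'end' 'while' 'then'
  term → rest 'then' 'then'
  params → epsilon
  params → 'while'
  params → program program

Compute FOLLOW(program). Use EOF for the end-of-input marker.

{ EOF, 'end', 'if', 'then', 'while' }

In factor → 'then' program factor: add FIRST(factor)\{epsilon} = { 'end', 'if', 'then', 'while' }.
  Since factor is nullable, also add FOLLOW(factor) = { EOF, 'end', 'if', 'then', 'while' }.
In elsepart → program 'end' 'while' params: add FIRST('end' 'while' params) = { 'end' }.
In rest → 'if' program program: add FIRST(program)\{epsilon} = { 'end', 'while' }.
  Since program is nullable, also add FOLLOW(rest) = { 'then', 'while' }.
In rest → 'if' program program: program is at the end, add FOLLOW(rest) = { 'then', 'while' }.
In params → program program: add FIRST(program)\{epsilon} = { 'end', 'while' }.
  Since program is nullable, also add FOLLOW(params) = { 'end', 'if', 'then', 'while' }.
In params → program program: program is at the end, add FOLLOW(params) = { 'end', 'if', 'then', 'while' }.
Union: FOLLOW(program) = { EOF, 'end', 'if', 'then', 'while' }.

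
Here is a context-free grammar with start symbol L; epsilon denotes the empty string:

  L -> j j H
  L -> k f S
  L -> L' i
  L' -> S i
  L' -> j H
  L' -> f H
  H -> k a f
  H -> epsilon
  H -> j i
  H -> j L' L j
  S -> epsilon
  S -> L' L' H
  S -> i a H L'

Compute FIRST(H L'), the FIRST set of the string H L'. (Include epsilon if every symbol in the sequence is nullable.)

{ f, i, j, k }

Add FIRST(H)\{epsilon} = { j, k }; H is nullable, continue.
Add FIRST(L') = { f, i, j }; L' is not nullable, stop.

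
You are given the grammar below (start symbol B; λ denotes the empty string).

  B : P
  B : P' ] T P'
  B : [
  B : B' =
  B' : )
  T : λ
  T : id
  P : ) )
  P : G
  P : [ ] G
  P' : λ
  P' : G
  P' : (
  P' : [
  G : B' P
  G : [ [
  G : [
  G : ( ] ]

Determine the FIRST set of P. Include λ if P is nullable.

{ (, ), [ }

P : ) ) contributes {)}.
From P : G: add FIRST(G) = { (, ), [ }.
P : [ ] G contributes {[}.
Union: FIRST(P) = { (, ), [ }.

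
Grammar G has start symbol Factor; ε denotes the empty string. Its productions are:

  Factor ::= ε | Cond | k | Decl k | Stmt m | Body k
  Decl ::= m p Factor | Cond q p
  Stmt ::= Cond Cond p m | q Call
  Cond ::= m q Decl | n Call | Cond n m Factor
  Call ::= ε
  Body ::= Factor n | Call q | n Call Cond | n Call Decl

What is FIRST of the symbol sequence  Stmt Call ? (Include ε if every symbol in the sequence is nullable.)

Add FIRST(Stmt) = { m, n, q }; Stmt is not nullable, stop.

{ m, n, q }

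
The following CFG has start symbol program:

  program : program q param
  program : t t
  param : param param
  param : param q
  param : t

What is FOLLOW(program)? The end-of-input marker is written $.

program is the start symbol, so $ ∈ FOLLOW(program).
In program : program q param: add FIRST(q param) = { q }.
Union: FOLLOW(program) = { $, q }.

{ $, q }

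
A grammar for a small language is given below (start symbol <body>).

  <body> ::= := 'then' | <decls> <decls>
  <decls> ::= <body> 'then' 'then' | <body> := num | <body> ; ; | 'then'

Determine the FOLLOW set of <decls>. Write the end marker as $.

In <body> ::= <decls> <decls>: add FIRST(<decls>) = { 'then', := }.
In <body> ::= <decls> <decls>: <decls> is at the end, add FOLLOW(<body>) = { $, 'then', :=, ; }.
Union: FOLLOW(<decls>) = { $, 'then', :=, ; }.

{ $, 'then', :=, ; }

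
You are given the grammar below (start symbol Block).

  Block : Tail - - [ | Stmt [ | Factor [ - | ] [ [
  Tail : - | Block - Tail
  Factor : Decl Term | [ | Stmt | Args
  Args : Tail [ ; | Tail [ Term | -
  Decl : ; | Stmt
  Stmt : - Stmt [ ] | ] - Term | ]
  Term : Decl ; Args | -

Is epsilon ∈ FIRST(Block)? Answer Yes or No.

No

No nonterminal in this grammar is nullable.
No production of Block has an RHS whose symbols are all nullable, so Block is not nullable.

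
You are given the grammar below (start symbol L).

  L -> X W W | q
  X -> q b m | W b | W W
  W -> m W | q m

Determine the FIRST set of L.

{ m, q }

From L -> X W W: add FIRST(X) = { m, q }.
L -> q contributes {q}.
Union: FIRST(L) = { m, q }.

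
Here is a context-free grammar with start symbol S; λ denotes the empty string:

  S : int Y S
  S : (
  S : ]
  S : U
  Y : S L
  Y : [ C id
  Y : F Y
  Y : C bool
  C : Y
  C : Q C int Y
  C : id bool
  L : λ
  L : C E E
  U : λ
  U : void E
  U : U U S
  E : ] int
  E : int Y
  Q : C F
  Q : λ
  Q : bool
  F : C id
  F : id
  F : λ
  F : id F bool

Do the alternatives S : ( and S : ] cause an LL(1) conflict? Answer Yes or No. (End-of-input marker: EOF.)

FIRST(() = { ( } and FIRST(]) = { ] }.
The FIRST sets are disjoint and neither alternative is nullable — no conflict.

No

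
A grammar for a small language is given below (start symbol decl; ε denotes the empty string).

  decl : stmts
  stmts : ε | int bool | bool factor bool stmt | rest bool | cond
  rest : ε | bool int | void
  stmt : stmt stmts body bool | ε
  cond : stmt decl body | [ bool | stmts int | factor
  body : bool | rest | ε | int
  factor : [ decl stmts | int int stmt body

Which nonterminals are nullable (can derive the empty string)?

Directly nullable (have an ε-production): stmts, rest, stmt, body.
cond : stmt decl body with every symbol nullable, so cond is nullable.
decl : stmts with every symbol nullable, so decl is nullable.
No other nonterminal has a production whose RHS symbols are all nullable.

{ body, cond, decl, rest, stmt, stmts }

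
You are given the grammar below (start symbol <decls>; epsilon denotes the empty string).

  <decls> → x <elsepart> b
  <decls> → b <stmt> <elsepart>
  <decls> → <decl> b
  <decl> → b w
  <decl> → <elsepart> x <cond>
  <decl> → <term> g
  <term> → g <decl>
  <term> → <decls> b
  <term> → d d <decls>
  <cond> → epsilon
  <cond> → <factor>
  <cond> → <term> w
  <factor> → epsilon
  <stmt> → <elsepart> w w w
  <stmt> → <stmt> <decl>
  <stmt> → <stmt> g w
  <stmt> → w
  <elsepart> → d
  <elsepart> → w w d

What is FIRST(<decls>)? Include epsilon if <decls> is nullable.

{ b, d, g, w, x }

<decls> → x <elsepart> b contributes {x}.
<decls> → b <stmt> <elsepart> contributes {b}.
From <decls> → <decl> b: add FIRST(<decl>) = { b, d, g, w, x }.
Union: FIRST(<decls>) = { b, d, g, w, x }.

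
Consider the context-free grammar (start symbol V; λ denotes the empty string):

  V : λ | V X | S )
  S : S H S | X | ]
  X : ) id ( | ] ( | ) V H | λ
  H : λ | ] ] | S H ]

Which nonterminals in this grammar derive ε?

Directly nullable (have an λ-production): V, X, H.
S : S H S with every symbol nullable, so S is nullable.

{ H, S, V, X }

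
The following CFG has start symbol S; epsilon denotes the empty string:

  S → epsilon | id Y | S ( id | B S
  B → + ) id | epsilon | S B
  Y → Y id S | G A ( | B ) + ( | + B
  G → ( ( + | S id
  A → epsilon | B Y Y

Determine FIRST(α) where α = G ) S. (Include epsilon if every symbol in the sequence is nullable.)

{ (, +, id }

Add FIRST(G) = { (, +, id }; G is not nullable, stop.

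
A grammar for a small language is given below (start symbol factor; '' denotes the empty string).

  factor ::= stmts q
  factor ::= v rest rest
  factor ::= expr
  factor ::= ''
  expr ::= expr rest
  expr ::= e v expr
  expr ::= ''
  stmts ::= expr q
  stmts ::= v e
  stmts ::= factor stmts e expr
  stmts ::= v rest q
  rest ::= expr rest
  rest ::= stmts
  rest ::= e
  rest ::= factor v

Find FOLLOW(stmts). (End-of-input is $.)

{ $, e, q, v }

In factor ::= stmts q: add FIRST(q) = { q }.
In stmts ::= factor stmts e expr: add FIRST(e expr) = { e }.
In rest ::= stmts: stmts is at the end, add FOLLOW(rest) = { $, e, q, v }.
Union: FOLLOW(stmts) = { $, e, q, v }.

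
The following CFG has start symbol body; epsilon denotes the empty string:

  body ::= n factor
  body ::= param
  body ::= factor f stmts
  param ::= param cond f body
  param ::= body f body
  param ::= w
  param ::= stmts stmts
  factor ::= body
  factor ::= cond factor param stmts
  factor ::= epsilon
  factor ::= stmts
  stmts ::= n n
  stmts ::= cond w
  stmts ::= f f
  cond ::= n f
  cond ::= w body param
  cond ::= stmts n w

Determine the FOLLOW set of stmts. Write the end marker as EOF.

In body ::= factor f stmts: stmts is at the end, add FOLLOW(body) = { EOF, f, n, w }.
In param ::= stmts stmts: add FIRST(stmts) = { f, n, w }.
In param ::= stmts stmts: stmts is at the end, add FOLLOW(param) = { EOF, f, n, w }.
In factor ::= cond factor param stmts: stmts is at the end, add FOLLOW(factor) = { EOF, f, n, w }.
In factor ::= stmts: stmts is at the end, add FOLLOW(factor) = { EOF, f, n, w }.
In cond ::= stmts n w: add FIRST(n w) = { n }.
Union: FOLLOW(stmts) = { EOF, f, n, w }.

{ EOF, f, n, w }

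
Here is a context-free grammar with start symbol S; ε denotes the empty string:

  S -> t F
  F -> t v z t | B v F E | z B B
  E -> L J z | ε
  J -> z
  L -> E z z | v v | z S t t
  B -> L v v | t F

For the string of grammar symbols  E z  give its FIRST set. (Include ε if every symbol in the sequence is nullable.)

Add FIRST(E)\{ε} = { v, z }; E is nullable, continue.
z is a terminal; add {z} and stop.

{ v, z }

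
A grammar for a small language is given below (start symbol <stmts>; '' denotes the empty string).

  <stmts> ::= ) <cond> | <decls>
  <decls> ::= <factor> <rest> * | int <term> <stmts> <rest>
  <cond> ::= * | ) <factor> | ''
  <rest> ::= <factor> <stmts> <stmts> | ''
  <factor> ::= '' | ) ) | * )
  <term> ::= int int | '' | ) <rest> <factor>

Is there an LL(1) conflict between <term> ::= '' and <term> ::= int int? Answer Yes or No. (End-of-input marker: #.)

Yes

FIRST('') = { '' } and FIRST(int int) = { int }.
The first alternative is nullable and FOLLOW(<term>) = { ), *, int } shares int with FIRST of the second — conflict.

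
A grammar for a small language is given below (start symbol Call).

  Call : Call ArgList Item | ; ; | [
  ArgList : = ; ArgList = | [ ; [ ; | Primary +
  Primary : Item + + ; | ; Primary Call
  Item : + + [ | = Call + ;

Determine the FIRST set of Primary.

{ +, ;, = }

From Primary : Item + + ;: add FIRST(Item) = { +, = }.
Primary : ; Primary Call contributes {;}.
Union: FIRST(Primary) = { +, ;, = }.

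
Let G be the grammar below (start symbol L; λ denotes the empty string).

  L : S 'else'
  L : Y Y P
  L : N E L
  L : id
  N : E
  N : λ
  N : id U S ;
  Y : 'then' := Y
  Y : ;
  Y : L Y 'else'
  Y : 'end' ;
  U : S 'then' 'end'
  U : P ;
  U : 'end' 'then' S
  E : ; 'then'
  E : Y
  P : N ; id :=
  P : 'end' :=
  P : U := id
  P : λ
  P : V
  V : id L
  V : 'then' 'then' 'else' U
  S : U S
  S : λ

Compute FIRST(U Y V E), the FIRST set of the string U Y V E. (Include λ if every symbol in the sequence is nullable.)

Add FIRST(U) = { 'else', 'end', 'then', ;, id }; U is not nullable, stop.

{ 'else', 'end', 'then', ;, id }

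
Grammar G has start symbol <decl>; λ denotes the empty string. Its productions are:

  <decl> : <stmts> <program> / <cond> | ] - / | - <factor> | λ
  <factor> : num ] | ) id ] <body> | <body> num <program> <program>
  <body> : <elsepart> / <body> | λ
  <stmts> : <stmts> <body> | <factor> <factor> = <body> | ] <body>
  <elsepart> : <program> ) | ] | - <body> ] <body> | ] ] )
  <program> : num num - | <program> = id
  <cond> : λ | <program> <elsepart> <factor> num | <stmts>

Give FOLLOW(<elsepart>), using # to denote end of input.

{ ), -, /, ], num }

In <body> : <elsepart> / <body>: add FIRST(/ <body>) = { / }.
In <cond> : <program> <elsepart> <factor> num: add FIRST(<factor> num) = { ), -, ], num }.
Union: FOLLOW(<elsepart>) = { ), -, /, ], num }.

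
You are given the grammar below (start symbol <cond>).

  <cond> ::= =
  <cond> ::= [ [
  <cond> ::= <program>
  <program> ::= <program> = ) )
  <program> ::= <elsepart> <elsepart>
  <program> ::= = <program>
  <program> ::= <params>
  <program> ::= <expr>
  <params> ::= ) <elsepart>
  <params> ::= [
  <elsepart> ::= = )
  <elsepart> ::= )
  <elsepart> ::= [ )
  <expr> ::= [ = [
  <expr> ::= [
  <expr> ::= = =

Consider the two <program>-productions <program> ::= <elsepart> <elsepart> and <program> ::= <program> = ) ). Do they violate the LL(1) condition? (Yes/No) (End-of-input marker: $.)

FIRST(<elsepart> <elsepart>) = { ), =, [ } and FIRST(<program> = ) )) = { ), =, [ }.
Both contain ), so the two alternatives are not disjoint — LL(1) conflict.

Yes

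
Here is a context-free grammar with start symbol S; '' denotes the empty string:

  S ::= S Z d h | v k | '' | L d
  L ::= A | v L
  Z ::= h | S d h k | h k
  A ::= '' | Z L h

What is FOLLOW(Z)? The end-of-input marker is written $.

{ d, h, v }

In S ::= S Z d h: add FIRST(d h) = { d }.
In A ::= Z L h: add FIRST(L h) = { d, h, v }.
Union: FOLLOW(Z) = { d, h, v }.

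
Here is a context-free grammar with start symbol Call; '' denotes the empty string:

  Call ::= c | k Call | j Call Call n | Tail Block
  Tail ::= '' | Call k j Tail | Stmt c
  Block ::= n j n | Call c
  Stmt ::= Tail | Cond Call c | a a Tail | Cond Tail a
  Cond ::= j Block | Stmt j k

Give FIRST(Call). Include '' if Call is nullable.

Call ::= c contributes {c}.
Call ::= k Call contributes {k}.
Call ::= j Call Call n contributes {j}.
From Call ::= Tail Block: Tail nullable, take FIRST(Tail) ∪ FIRST(Block) = { a, c, j, k, n }.
Union: FIRST(Call) = { a, c, j, k, n }.

{ a, c, j, k, n }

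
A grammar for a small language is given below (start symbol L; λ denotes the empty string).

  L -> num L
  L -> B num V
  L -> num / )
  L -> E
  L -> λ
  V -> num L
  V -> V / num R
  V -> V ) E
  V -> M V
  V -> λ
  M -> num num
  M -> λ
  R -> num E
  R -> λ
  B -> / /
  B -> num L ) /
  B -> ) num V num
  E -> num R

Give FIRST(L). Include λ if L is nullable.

L -> num L contributes {num}.
From L -> B num V: add FIRST(B) = { ), /, num }.
L -> num / ) contributes {num}.
From L -> E: add FIRST(E) = { num }.
L -> λ contributes λ.
Union: FIRST(L) = { ), /, num, λ }.

{ ), /, num, λ }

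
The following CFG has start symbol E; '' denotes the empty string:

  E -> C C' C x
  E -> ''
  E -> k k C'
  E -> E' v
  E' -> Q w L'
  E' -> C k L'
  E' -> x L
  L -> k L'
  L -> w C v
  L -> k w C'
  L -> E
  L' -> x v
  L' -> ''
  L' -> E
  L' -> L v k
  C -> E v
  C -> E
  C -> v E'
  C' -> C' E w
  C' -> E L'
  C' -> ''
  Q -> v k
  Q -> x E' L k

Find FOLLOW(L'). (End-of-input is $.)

{ $, k, v, w, x }

In E' -> Q w L': L' is at the end, add FOLLOW(E') = { k, v, w, x }.
In E' -> C k L': L' is at the end, add FOLLOW(E') = { k, v, w, x }.
In L -> k L': L' is at the end, add FOLLOW(L) = { k, v, w, x }.
In C' -> E L': L' is at the end, add FOLLOW(C') = { $, k, v, w, x }.
Union: FOLLOW(L') = { $, k, v, w, x }.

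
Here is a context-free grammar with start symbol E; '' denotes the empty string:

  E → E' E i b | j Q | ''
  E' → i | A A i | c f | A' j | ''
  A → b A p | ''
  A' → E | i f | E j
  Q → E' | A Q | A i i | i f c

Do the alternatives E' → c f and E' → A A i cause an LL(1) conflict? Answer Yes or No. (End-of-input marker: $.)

No

FIRST(c f) = { c } and FIRST(A A i) = { b, i }.
The FIRST sets are disjoint and neither alternative is nullable — no conflict.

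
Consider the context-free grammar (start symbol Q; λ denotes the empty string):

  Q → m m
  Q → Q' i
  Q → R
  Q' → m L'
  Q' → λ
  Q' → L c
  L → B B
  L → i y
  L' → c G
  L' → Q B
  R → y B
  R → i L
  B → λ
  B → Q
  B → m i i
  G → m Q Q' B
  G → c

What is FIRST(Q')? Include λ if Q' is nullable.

{ c, i, m, y, λ }

Q' → m L' contributes {m}.
Q' → λ contributes λ.
From Q' → L c: L nullable, take FIRST(L) ∪ {c} = { c, i, m, y }.
Union: FIRST(Q') = { c, i, m, y, λ }.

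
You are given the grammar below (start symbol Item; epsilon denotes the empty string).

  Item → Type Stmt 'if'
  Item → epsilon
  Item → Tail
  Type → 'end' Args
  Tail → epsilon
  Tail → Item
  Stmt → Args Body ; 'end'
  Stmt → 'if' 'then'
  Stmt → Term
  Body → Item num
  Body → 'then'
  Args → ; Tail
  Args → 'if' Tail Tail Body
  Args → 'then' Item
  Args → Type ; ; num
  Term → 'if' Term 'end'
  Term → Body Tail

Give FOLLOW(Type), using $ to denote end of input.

In Item → Type Stmt 'if': add FIRST(Stmt 'if') = { 'end', 'if', 'then', ;, num }.
In Args → Type ; ; num: add FIRST(; ; num) = { ; }.
Union: FOLLOW(Type) = { 'end', 'if', 'then', ;, num }.

{ 'end', 'if', 'then', ;, num }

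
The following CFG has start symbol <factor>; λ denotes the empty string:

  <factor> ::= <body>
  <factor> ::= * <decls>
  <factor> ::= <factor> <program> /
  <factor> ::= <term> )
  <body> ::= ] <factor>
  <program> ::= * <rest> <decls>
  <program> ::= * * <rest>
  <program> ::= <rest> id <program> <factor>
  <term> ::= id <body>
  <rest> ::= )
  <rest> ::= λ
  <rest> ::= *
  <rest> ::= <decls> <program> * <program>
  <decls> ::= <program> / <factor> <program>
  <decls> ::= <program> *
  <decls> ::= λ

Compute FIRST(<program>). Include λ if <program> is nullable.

<program> ::= * <rest> <decls> contributes {*}.
<program> ::= * * <rest> contributes {*}.
From <program> ::= <rest> id <program> <factor>: <rest> nullable, take FIRST(<rest>) ∪ {id} = { ), *, id }.
Union: FIRST(<program>) = { ), *, id }.

{ ), *, id }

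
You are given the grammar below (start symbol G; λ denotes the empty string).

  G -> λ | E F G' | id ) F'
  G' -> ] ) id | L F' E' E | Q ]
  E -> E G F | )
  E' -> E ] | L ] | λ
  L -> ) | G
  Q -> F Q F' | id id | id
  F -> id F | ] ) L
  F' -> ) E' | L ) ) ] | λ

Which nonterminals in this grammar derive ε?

{ E', F', G, L }

Directly nullable (have an λ-production): G, E', F'.
L -> G with every symbol nullable, so L is nullable.
No other nonterminal has a production whose RHS symbols are all nullable.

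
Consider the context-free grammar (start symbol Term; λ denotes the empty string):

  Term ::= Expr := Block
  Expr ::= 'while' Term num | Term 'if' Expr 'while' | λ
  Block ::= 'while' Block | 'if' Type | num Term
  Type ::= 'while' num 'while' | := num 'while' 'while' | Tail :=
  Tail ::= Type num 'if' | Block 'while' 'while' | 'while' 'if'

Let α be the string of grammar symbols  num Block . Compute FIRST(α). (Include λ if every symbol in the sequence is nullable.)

num is a terminal; add {num} and stop.

{ num }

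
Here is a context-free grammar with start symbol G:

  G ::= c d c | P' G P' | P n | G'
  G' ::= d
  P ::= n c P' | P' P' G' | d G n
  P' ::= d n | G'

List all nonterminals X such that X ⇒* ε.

No nonterminal has an empty production or an RHS whose symbols are all nullable.

{ } (none)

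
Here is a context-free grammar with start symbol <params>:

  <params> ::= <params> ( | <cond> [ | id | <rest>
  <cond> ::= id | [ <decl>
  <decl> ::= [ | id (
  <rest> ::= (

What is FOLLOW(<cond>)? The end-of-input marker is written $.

{ [ }

In <params> ::= <cond> [: add FIRST([) = { [ }.
Union: FOLLOW(<cond>) = { [ }.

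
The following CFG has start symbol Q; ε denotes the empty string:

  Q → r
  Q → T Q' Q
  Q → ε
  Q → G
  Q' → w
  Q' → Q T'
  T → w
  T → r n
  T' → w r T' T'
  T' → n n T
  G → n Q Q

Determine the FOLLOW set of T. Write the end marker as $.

In Q → T Q' Q: add FIRST(Q' Q) = { n, r, w }.
In T' → n n T: T is at the end, add FOLLOW(T') = { $, n, r, w }.
Union: FOLLOW(T) = { $, n, r, w }.

{ $, n, r, w }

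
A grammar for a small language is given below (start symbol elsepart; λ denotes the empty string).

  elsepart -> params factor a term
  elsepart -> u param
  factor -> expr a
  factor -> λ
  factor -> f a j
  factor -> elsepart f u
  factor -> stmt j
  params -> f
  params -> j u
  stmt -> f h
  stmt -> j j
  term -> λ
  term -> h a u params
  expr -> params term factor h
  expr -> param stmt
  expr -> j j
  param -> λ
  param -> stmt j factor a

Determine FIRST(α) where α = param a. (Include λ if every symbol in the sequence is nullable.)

Add FIRST(param)\{λ} = { f, j }; param is nullable, continue.
a is a terminal; add {a} and stop.

{ a, f, j }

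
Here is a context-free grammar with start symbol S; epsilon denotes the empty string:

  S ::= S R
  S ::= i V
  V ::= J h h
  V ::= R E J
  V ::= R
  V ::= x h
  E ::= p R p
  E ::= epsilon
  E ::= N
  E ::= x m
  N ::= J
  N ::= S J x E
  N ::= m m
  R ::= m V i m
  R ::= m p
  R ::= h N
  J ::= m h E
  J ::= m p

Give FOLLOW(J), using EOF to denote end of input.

In V ::= J h h: add FIRST(h h) = { h }.
In V ::= R E J: J is at the end, add FOLLOW(V) = { EOF, h, i, m }.
In N ::= J: J is at the end, add FOLLOW(N) = { EOF, h, i, m, p, x }.
In N ::= S J x E: add FIRST(x E) = { x }.
Union: FOLLOW(J) = { EOF, h, i, m, p, x }.

{ EOF, h, i, m, p, x }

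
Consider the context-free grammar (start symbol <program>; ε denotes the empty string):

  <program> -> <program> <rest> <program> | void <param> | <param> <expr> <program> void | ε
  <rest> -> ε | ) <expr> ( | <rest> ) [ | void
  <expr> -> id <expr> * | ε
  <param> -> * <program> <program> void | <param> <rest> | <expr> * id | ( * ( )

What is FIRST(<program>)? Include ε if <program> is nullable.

{ (, ), *, id, void, ε }

From <program> -> <program> <rest> <program>: <program>, <rest>, <program> nullable, take FIRST(<program>) ∪ FIRST(<rest>) ∪ FIRST(<program>) = { (, ), *, id, void }; also ε since the whole RHS is nullable.
<program> -> void <param> contributes {void}.
From <program> -> <param> <expr> <program> void: add FIRST(<param>) = { (, *, id }.
<program> -> ε contributes ε.
Union: FIRST(<program>) = { (, ), *, id, void, ε }.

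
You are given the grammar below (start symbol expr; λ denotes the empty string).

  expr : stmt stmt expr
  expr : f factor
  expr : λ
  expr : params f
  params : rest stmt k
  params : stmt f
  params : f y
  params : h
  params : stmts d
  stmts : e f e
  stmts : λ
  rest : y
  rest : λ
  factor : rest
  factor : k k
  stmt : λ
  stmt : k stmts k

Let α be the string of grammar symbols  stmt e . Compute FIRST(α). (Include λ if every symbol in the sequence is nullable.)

{ e, k }

Add FIRST(stmt)\{λ} = { k }; stmt is nullable, continue.
e is a terminal; add {e} and stop.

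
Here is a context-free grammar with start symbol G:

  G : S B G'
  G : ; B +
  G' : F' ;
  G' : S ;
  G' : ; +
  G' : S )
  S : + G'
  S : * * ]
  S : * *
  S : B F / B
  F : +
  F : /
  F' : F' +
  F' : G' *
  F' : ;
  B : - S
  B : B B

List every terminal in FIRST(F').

From F' : F' +: add FIRST(F') = { *, +, -, ; }.
From F' : G' *: add FIRST(G') = { *, +, -, ; }.
F' : ; contributes {;}.
Union: FIRST(F') = { *, +, -, ; }.

{ *, +, -, ; }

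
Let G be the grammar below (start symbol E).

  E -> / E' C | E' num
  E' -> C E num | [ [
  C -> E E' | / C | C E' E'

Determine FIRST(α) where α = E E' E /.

Add FIRST(E) = { /, [ }; E is not nullable, stop.

{ /, [ }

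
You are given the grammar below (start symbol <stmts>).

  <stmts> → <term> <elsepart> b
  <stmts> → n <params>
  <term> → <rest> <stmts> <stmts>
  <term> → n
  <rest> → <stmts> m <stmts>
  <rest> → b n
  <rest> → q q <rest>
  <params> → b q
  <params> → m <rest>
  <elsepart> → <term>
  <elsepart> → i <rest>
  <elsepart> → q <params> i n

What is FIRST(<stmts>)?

From <stmts> → <term> <elsepart> b: add FIRST(<term>) = { b, n, q }.
<stmts> → n <params> contributes {n}.
Union: FIRST(<stmts>) = { b, n, q }.

{ b, n, q }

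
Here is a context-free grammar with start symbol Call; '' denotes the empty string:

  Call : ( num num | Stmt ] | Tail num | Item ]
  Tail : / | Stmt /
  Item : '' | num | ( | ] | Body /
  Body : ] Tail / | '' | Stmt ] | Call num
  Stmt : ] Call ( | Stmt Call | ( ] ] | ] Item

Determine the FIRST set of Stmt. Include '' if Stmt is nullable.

Stmt : ] Call ( contributes {]}.
From Stmt : Stmt Call: add FIRST(Stmt) = { (, ] }.
Stmt : ( ] ] contributes {(}.
Stmt : ] Item contributes {]}.
Union: FIRST(Stmt) = { (, ] }.

{ (, ] }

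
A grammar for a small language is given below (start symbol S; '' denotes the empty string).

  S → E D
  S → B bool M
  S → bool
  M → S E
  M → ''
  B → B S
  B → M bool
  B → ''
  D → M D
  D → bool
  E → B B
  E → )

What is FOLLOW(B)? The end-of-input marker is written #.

{ #, ), bool }

In S → B bool M: add FIRST(bool M) = { bool }.
In B → B S: add FIRST(S) = { ), bool }.
In E → B B: add FIRST(B)\{''} = { ), bool }.
  Since B is nullable, also add FOLLOW(E) = { #, ), bool }.
In E → B B: B is at the end, add FOLLOW(E) = { #, ), bool }.
Union: FOLLOW(B) = { #, ), bool }.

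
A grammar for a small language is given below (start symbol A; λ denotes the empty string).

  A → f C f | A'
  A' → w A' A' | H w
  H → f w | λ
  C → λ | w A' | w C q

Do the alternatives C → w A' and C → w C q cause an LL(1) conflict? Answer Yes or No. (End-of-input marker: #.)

FIRST(w A') = { w } and FIRST(w C q) = { w }.
Both contain w, so the two alternatives are not disjoint — LL(1) conflict.

Yes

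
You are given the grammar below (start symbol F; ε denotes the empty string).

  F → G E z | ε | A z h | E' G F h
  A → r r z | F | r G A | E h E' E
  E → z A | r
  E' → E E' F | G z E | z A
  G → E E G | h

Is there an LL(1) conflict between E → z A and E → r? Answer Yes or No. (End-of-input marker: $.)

FIRST(z A) = { z } and FIRST(r) = { r }.
The FIRST sets are disjoint and neither alternative is nullable — no conflict.

No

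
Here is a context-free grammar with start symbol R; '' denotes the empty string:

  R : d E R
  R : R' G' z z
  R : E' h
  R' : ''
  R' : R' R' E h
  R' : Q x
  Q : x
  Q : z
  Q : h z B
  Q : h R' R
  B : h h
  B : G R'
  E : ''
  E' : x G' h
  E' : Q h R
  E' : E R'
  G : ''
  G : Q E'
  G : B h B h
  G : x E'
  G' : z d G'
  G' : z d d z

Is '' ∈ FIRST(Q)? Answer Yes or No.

Nullable nonterminals: B, E, E', G, R'.
No production of Q has an RHS whose symbols are all nullable, so Q is not nullable.

No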